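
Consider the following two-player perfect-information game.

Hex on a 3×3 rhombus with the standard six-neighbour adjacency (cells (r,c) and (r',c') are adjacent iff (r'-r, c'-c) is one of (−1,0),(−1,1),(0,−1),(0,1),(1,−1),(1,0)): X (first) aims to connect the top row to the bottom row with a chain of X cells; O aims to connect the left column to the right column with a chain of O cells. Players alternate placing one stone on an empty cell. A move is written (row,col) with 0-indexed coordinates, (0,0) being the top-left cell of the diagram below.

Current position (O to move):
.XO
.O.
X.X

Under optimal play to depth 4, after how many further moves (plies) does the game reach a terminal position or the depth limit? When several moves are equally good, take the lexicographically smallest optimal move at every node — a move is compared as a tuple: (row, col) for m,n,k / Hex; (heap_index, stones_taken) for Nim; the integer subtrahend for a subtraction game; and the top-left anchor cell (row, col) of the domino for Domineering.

PV length from [.XO/.O./X.X]: 1 ply

[.XO/.O./X.X] O move#1: (0,0):-1/OXO/.O./X.X, (1,0):+1/.XO/OO./X.X*, (1,2):-1/.XO/.OO/X.X, (2,1):-1/.XO/.O./XOX
[.XO/OO./X.X] end (terminal -1, X#2); searched .XO/.O./X.X to 4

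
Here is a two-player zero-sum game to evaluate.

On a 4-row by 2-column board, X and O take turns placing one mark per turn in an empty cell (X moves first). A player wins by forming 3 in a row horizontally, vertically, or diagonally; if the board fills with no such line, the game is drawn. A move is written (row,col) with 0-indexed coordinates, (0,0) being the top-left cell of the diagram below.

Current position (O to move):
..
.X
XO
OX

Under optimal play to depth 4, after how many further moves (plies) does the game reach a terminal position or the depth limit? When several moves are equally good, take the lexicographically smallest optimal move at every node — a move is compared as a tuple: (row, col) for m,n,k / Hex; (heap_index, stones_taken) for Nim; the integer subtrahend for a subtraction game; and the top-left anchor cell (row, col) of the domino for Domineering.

PV length from [../.X/XO/OX]: 3 plies

p1 O@[../.X/XO/OX]: (0,0)[O./.X/XO/OX]+0* (0,1)[.O/.X/XO/OX]+0 (1,0)[../OX/XO/OX]+0
p2 X@[O./.X/XO/OX]: (0,1)[OX/.X/XO/OX]+0* (1,0)[O./XX/XO/OX]+0
p3 O@[OX/.X/XO/OX]: (1,0)[OX/OX/XO/OX]+0*
p4 X@[OX/OX/XO/OX] terminal +0; root [../.X/XO/OX] d4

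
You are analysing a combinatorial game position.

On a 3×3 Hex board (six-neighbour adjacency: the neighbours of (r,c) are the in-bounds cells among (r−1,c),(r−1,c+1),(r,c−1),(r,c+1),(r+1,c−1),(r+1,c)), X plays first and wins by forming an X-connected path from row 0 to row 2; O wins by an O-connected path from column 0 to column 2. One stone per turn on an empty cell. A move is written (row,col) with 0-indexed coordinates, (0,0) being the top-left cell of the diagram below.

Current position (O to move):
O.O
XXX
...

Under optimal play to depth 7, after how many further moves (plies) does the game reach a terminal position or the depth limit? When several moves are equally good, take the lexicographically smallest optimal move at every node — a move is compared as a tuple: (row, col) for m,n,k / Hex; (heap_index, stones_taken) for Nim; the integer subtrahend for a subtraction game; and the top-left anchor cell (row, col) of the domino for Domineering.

[O.O/XXX/...] O move#1: (0,1):+1/OOO/XXX/...*, (2,0):-1/O.O/XXX/O.., (2,1):-1/O.O/XXX/.O., (2,2):-1/O.O/XXX/..O
[OOO/XXX/...] end (terminal -1, X#2); searched O.O/XXX/... to 7

PV length from [O.O/XXX/...]: 1 ply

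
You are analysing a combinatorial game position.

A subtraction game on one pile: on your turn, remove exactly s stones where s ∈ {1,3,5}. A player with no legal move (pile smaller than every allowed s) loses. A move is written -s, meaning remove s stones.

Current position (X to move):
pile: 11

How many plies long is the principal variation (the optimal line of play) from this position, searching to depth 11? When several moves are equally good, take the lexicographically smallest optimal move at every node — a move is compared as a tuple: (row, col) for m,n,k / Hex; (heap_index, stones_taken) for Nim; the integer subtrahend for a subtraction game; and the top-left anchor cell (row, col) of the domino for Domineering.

[11] X move#1: -1:+1/10*, -3:+1/8, -5:+1/6
[10] O move#2: -1:-1/9*, -3:-1/7, -5:-1/5
[9] X move#3: -1:+1/8*, -3:+1/6, -5:+1/4
[8] O move#4: -1:-1/7*, -3:-1/5, -5:-1/3
[7] X move#5: -1:+1/6*, -3:+1/4, -5:+1/2
[6] O move#6: -1:-1/5*, -3:-1/3, -5:-1/1
[5] X move#7: -1:+1/4*, -3:+1/2, -5:+1/0
[4] O move#8: -1:-1/3*, -3:-1/1
[3] X move#9: -1:+1/2*, -3:+1/0
[2] O move#10: -1:-1/1*
[1] X move#11: -1:+1/0*
[0] end (terminal -1, O#12); searched 11 to 11

PV length from [11]: 11 plies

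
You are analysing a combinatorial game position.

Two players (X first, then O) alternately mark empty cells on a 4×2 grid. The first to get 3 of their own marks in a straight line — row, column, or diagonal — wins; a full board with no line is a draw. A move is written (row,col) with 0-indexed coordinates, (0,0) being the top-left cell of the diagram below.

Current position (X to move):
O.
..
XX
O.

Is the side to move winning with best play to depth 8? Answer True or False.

X winning at [O./../XX/O.]: True

p1 X@[O./../XX/O.]: (0,1)[OX/../XX/O.]+0 (1,0)[O./X./XX/O.]+0 (1,1)[O./.X/XX/O.]+1* (3,1)[O./../XX/OX]+0
p2 O@[O./.X/XX/O.]: (0,1)[OO/.X/XX/O.]-1* (1,0)[O./OX/XX/O.]-1 (3,1)[O./.X/XX/OO]-1
p3 X@[OO/.X/XX/O.]: (1,0)[OO/XX/XX/O.]+0 (3,1)[OO/.X/XX/OX]+1*
p4 O@[OO/.X/XX/OX] terminal -1; root [O./../XX/O.] d8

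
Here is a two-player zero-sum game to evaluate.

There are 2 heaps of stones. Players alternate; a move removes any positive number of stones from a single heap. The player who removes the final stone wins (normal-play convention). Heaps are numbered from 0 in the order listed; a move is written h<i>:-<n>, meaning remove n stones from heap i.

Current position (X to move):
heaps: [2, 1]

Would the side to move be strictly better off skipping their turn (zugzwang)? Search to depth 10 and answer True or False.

zugzwang((2,1), X) = False

ply 1, X at (2,1) | h0:-1=+1→(1,1)*; h0:-2=-1→(0,1); h1:-1=-1→(2,0)
ply 2, O at (1,1) | h0:-1=-1→(0,1)*; h1:-1=-1→(1,0)
ply 3, X at (0,1) | h1:-1=+1→(0,0)*
ply 4: (0,0) is terminal -1 (O); from (2,1) depth 10
if X skipped the turn, O would face:
~ ply 1, O at (2,1) | h0:-1=+1→(1,1)*; h0:-2=-1→(0,1); h1:-1=-1→(2,0)
~ ply 2, X at (1,1) | h0:-1=-1→(0,1)*; h1:-1=-1→(1,0)
~ ply 3, O at (0,1) | h1:-1=+1→(0,0)*
~ ply 4: (0,0) is terminal -1 (X); from (2,1) depth 10
compare (X): move=+1 vs pass=-1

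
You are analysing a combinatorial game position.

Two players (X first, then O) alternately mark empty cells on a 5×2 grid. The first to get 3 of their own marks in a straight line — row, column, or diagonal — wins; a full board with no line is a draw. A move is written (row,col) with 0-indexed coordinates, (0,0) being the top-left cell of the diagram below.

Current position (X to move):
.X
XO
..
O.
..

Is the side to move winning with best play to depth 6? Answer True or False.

X winning at [.X/XO/../O./..]: False

ply 1, X at .X/XO/../O./.. | (0,0)=+0→XX/XO/../O./..*; (2,0)=+0→.X/XO/X./O./..; (2,1)=+0→.X/XO/.X/O./..; (3,1)=+0→.X/XO/../OX/..; (4,0)=+0→.X/XO/../O./X.; (4,1)=+0→.X/XO/../O./.X
ply 2, O at XX/XO/../O./.. | (2,0)=+0→XX/XO/O./O./..*; (2,1)=-1→XX/XO/.O/O./..; (3,1)=-1→XX/XO/../OO/..; (4,0)=-1→XX/XO/../O./O.; (4,1)=-1→XX/XO/../O./.O
ply 3, X at XX/XO/O./O./.. | (2,1)=-1→XX/XO/OX/O./..; (3,1)=-1→XX/XO/O./OX/..; (4,0)=+0→XX/XO/O./O./X.*; (4,1)=-1→XX/XO/O./O./.X
ply 4, O at XX/XO/O./O./X. | (2,1)=+0→XX/XO/OO/O./X.*; (3,1)=+0→XX/XO/O./OO/X.; (4,1)=+0→XX/XO/O./O./XO
ply 5, X at XX/XO/OO/O./X. | (3,1)=+0→XX/XO/OO/OX/X.*; (4,1)=-1→XX/XO/OO/O./XX
ply 6, O at XX/XO/OO/OX/X. | (4,1)=+0→XX/XO/OO/OX/XO*
ply 7: XX/XO/OO/OX/XO is terminal +0 (X); from .X/XO/../O./.. depth 6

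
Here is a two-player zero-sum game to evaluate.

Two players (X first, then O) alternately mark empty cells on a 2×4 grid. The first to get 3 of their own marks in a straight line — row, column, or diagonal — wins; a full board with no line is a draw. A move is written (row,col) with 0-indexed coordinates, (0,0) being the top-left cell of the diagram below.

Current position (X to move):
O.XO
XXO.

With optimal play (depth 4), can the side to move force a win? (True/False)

p1 X@[O.XO/XXO.]: (0,1)[OXXO/XXO.]+0* (1,3)[O.XO/XXOX]+0
p2 O@[OXXO/XXO.]: (1,3)[OXXO/XXOO]+0*
p3 X@[OXXO/XXOO] terminal +0; root [O.XO/XXO.] d4

X winning at [O.XO/XXO.]: False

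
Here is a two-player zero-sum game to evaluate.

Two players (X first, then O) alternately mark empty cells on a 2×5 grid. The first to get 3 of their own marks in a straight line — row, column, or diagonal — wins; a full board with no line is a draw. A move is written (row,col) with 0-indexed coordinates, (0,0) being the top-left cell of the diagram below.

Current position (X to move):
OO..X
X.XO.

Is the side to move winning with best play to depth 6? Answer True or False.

ply 1, X at OO..X/X.XO. | (0,2)=+1→OOX.X/X.XO.*; (0,3)=-1→OO.XX/X.XO.; (1,1)=+1→OO..X/XXXO.; (1,4)=-1→OO..X/X.XOX
ply 2, O at OOX.X/X.XO. | (0,3)=-1→OOXOX/X.XO.*; (1,1)=-1→OOX.X/XOXO.; (1,4)=-1→OOX.X/X.XOO
ply 3, X at OOXOX/X.XO. | (1,1)=+1→OOXOX/XXXO.*; (1,4)=+0→OOXOX/X.XOX
ply 4: OOXOX/XXXO. is terminal -1 (O); from OO..X/X.XO. depth 6

X winning at [OO..X/X.XO.]: True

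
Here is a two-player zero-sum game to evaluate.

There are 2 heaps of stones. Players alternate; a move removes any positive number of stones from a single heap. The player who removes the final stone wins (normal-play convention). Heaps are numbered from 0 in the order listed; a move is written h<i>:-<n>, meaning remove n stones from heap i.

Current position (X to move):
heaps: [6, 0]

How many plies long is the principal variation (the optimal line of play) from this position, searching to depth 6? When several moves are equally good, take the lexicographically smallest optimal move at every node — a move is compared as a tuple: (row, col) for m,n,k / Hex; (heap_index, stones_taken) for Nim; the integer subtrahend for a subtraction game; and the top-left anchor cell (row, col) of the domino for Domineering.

p1 X@[(6,0)]: h0:-1[(5,0)]-1 h0:-2[(4,0)]-1 h0:-3[(3,0)]-1 h0:-4[(2,0)]-1 h0:-5[(1,0)]-1 h0:-6[(0,0)]+1*
p2 O@[(0,0)] terminal -1; root [(6,0)] d6

PV length from [(6,0)]: 1 ply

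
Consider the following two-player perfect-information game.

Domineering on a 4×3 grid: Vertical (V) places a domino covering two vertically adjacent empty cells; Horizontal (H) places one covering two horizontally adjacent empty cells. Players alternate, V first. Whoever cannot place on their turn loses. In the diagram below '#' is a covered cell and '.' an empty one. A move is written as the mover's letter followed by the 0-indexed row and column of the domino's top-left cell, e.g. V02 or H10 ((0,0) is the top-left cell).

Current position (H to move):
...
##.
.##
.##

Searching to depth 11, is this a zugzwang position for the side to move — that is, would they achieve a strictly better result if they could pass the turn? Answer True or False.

zugzwang(.../##./.##/.##, H) = False

ply 1, H at .../##./.##/.## | H00=-1→##./##./.##/.##*; H01=-1→.##/##./.##/.##
ply 2, V at ##./##./.##/.## | V02=+1→###/###/.##/.##*; V20=+1→##./##./###/###
ply 3: ###/###/.##/.## is terminal -1 (H); from .../##./.##/.## depth 11
pass branch (V moves first from the same position):
  | ply 1, V at .../##./.##/.## | V02=+1→..#/###/.##/.##*; V20=-1→.../##./###/###
  | ply 2, H at ..#/###/.##/.## | H00=-1→###/###/.##/.##*
  | ply 3, V at ###/###/.##/.## | V20=+1→###/###/###/###*
  | ply 4: ###/###/###/### is terminal -1 (H); from .../##./.##/.## depth 11
H moving scores -1; H passing scores -1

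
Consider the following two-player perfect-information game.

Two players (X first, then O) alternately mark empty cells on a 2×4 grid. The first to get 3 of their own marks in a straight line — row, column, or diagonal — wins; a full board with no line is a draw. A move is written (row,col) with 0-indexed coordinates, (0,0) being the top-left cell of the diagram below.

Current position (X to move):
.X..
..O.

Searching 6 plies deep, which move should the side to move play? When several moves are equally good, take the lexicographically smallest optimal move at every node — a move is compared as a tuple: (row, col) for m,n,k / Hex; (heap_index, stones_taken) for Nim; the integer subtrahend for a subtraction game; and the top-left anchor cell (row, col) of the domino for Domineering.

X's best at [.X../..O.]: (0,2)

[.X../..O.] X move#1: (0,0):+0/XX../..O., (0,2):+1/.XX./..O.*, (0,3):+0/.X.X/..O., (1,0):+0/.X../X.O., (1,1):+0/.X../.XO., (1,3):+0/.X../..OX
[.XX./..O.] O move#2: (0,0):-1/OXX./..O.*, (0,3):-1/.XXO/..O., (1,0):-1/.XX./O.O., (1,1):-1/.XX./.OO., (1,3):-1/.XX./..OO
[OXX./..O.] X move#3: (0,3):+1/OXXX/..O.*, (1,0):+0/OXX./X.O., (1,1):+0/OXX./.XO., (1,3):+0/OXX./..OX
[OXXX/..O.] end (terminal -1, O#4); searched .X../..O. to 6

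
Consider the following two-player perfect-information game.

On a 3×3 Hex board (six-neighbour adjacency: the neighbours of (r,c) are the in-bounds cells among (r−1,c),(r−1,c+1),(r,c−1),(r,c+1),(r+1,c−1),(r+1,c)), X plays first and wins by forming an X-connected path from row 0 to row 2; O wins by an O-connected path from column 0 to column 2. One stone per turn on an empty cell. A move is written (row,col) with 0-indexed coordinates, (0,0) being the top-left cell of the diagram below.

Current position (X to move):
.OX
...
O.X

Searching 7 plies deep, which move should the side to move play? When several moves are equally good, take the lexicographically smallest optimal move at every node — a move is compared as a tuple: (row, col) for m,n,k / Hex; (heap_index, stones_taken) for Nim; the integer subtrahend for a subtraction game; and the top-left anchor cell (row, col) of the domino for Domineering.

X's best at [.OX/.../O.X]: (1,1)

ply 1, X at .OX/.../O.X | (0,0)=-1→XOX/.../O.X; (1,0)=-1→.OX/X../O.X; (1,1)=+1→.OX/.X./O.X*; (1,2)=+1→.OX/..X/O.X; (2,1)=+1→.OX/.../OXX
ply 2, O at .OX/.X./O.X | (0,0)=-1→OOX/.X./O.X*; (1,0)=-1→.OX/OX./O.X; (1,2)=-1→.OX/.XO/O.X; (2,1)=-1→.OX/.X./OOX
ply 3, X at OOX/.X./O.X | (1,0)=+1→OOX/XX./O.X*; (1,2)=+1→OOX/.XX/O.X; (2,1)=+1→OOX/.X./OXX
ply 4, O at OOX/XX./O.X | (1,2)=-1→OOX/XXO/O.X*; (2,1)=-1→OOX/XX./OOX
ply 5, X at OOX/XXO/O.X | (2,1)=+1→OOX/XXO/OXX*
ply 6: OOX/XXO/OXX is terminal -1 (O); from .OX/.../O.X depth 7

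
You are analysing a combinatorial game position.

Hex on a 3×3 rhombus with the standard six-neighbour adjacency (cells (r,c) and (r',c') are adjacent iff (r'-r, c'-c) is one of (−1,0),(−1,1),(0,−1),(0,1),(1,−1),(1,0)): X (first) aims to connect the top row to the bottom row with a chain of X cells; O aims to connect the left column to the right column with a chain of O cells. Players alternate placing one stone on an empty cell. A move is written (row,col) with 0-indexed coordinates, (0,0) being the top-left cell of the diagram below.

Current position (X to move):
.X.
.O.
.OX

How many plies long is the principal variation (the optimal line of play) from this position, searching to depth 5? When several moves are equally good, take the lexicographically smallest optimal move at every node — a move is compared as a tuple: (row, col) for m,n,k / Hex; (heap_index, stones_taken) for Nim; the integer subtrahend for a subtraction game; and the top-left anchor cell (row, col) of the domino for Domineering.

PV length from [.X./.O./.OX]: 4 plies

[.X./.O./.OX] X move#1: (0,0):-1/XX./.O./.OX*, (0,2):-1/.XX/.O./.OX, (1,0):-1/.X./XO./.OX, (1,2):-1/.X./.OX/.OX, (2,0):-1/.X./.O./XOX
[XX./.O./.OX] O move#2: (0,2):+1/XXO/.O./.OX*, (1,0):+1/XX./OO./.OX, (1,2):+1/XX./.OO/.OX, (2,0):+1/XX./.O./OOX
[XXO/.O./.OX] X move#3: (1,0):-1/XXO/XO./.OX*, (1,2):-1/XXO/.OX/.OX, (2,0):-1/XXO/.O./XOX
[XXO/XO./.OX] O move#4: (1,2):-1/XXO/XOO/.OX, (2,0):+1/XXO/XO./OOX*
[XXO/XO./OOX] end (terminal -1, X#5); searched .X./.O./.OX to 5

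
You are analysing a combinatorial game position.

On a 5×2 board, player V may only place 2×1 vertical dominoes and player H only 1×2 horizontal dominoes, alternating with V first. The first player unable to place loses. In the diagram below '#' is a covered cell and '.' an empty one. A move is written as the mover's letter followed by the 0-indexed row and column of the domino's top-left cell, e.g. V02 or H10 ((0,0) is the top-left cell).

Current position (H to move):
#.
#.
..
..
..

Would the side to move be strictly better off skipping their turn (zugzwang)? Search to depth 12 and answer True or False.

[#./#./../../..] H move#1: H20:-1/#./#./##/../.., H30:+1/#./#./../##/..*, H40:-1/#./#./../../##
[#./#./../##/..] V move#2: V01:-1/##/##/../##/..*, V11:-1/#./##/.#/##/..
[##/##/../##/..] H move#3: H20:+1/##/##/##/##/..*, H40:+1/##/##/../##/##
[##/##/##/##/..] end (terminal -1, V#4); searched #./#./../../.. to 12
if H skipped the turn, V would face:
~ [#./#./../../..] V move#1: V01:-1/##/##/../../.., V11:-1/#./##/.#/../.., V20:+1/#./#./#./#./..*, V21:+1/#./#./.#/.#/.., V30:+1/#./#./../#./#., V31:+1/#./#./../.#/.#
~ [#./#./#./#./..] H move#2: H40:-1/#./#./#./#./##*
~ [#./#./#./#./##] V move#3: V01:+1/##/##/#./#./##*, V11:+1/#./##/##/#./##, V21:+1/#./#./##/##/##
~ [##/##/#./#./##] end (terminal -1, H#4); searched #./#./../../.. to 12
compare (H): move=+1 vs pass=-1

zugzwang(#./#./../../.., H) = False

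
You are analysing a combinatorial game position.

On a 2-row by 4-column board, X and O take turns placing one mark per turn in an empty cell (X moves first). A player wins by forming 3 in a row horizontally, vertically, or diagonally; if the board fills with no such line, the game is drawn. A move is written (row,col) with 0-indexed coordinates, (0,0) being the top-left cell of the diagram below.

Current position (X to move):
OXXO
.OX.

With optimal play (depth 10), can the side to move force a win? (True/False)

ply 1, X at OXXO/.OX. | (1,0)=+0→OXXO/XOX.*; (1,3)=+0→OXXO/.OXX
ply 2, O at OXXO/XOX. | (1,3)=+0→OXXO/XOXO*
ply 3: OXXO/XOXO is terminal +0 (X); from OXXO/.OX. depth 10

X winning at [OXXO/.OX.]: False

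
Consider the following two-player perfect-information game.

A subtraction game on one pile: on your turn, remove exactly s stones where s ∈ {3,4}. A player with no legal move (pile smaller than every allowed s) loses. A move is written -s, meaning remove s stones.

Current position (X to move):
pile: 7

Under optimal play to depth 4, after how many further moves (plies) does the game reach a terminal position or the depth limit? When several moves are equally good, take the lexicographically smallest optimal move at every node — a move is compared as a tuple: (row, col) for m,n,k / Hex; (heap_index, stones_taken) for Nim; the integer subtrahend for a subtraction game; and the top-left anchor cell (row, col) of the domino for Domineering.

PV length from [7]: 2 plies

p1 X@[7]: -3[4]-1* -4[3]-1
p2 O@[4]: -3[1]+1* -4[0]+1
p3 X@[1] terminal -1; root [7] d4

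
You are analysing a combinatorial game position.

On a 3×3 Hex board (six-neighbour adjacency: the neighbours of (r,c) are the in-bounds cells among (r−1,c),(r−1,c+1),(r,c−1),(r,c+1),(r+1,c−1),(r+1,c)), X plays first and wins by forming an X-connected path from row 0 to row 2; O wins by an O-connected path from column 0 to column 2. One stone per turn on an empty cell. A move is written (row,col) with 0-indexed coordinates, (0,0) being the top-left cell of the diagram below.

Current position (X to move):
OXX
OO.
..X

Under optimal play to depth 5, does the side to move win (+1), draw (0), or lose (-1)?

ply 1, X at OXX/OO./..X | (1,2)=+1→OXX/OOX/..X*; (2,0)=-1→OXX/OO./X.X; (2,1)=-1→OXX/OO./.XX
ply 2: OXX/OOX/..X is terminal -1 (O); from OXX/OO./..X depth 5

value(OXX/OO./..X, X) = +1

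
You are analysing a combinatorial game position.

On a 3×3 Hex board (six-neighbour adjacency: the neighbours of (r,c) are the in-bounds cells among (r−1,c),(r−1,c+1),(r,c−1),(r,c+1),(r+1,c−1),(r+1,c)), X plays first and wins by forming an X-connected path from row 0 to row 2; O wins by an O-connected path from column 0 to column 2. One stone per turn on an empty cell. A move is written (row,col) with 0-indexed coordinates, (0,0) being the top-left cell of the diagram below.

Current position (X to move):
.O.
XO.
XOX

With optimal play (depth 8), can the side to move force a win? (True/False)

X winning at [.O./XO./XOX]: True

ply 1, X at .O./XO./XOX | (0,0)=+1→XO./XO./XOX*; (0,2)=+1→.OX/XO./XOX; (1,2)=+1→.O./XOX/XOX
ply 2: XO./XO./XOX is terminal -1 (O); from .O./XO./XOX depth 8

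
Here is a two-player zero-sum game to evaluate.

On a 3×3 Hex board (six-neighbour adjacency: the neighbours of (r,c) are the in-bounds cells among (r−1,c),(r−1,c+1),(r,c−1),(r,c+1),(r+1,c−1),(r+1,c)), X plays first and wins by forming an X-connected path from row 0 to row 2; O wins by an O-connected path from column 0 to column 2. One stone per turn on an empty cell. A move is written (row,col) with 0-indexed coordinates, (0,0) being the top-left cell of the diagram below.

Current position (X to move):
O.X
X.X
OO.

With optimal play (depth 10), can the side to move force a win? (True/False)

[O.X/X.X/OO.] X move#1: (0,1):-1/OXX/X.X/OO., (1,1):-1/O.X/XXX/OO., (2,2):+1/O.X/X.X/OOX*
[O.X/X.X/OOX] end (terminal -1, O#2); searched O.X/X.X/OO. to 10

X winning at [O.X/X.X/OO.]: True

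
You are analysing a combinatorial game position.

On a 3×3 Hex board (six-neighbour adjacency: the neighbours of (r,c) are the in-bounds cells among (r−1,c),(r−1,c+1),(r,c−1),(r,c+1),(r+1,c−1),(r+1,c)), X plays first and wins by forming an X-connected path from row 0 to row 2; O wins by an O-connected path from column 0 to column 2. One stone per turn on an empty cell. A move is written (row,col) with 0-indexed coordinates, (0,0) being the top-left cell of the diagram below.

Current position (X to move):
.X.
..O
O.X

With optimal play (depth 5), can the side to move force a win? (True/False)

X winning at [.X./..O/O.X]: False

p1 X@[.X./..O/O.X]: (0,0)[XX./..O/O.X]-1* (0,2)[.XX/..O/O.X]-1 (1,0)[.X./X.O/O.X]-1 (1,1)[.X./.XO/O.X]-1 (2,1)[.X./..O/OXX]-1
p2 O@[XX./..O/O.X]: (0,2)[XXO/..O/O.X]+1* (1,0)[XX./O.O/O.X]+1 (1,1)[XX./.OO/O.X]+1 (2,1)[XX./..O/OOX]+1
p3 X@[XXO/..O/O.X]: (1,0)[XXO/X.O/O.X]-1* (1,1)[XXO/.XO/O.X]-1 (2,1)[XXO/..O/OXX]-1
p4 O@[XXO/X.O/O.X]: (1,1)[XXO/XOO/O.X]+1* (2,1)[XXO/X.O/OOX]+1
p5 X@[XXO/XOO/O.X] terminal -1; root [.X./..O/O.X] d5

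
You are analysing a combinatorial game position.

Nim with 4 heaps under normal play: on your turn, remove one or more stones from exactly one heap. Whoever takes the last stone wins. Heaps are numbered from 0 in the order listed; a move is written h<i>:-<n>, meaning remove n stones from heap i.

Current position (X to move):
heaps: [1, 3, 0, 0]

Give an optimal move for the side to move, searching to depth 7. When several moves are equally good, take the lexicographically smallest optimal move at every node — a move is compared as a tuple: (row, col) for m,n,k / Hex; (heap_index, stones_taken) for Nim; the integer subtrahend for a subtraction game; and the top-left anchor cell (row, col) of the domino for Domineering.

X's best at [(1,3,0,0)]: h1:-2

ply 1, X at (1,3,0,0) | h0:-1=-1→(0,3,0,0); h1:-1=-1→(1,2,0,0); h1:-2=+1→(1,1,0,0)*; h1:-3=-1→(1,0,0,0)
ply 2, O at (1,1,0,0) | h0:-1=-1→(0,1,0,0)*; h1:-1=-1→(1,0,0,0)
ply 3, X at (0,1,0,0) | h1:-1=+1→(0,0,0,0)*
ply 4: (0,0,0,0) is terminal -1 (O); from (1,3,0,0) depth 7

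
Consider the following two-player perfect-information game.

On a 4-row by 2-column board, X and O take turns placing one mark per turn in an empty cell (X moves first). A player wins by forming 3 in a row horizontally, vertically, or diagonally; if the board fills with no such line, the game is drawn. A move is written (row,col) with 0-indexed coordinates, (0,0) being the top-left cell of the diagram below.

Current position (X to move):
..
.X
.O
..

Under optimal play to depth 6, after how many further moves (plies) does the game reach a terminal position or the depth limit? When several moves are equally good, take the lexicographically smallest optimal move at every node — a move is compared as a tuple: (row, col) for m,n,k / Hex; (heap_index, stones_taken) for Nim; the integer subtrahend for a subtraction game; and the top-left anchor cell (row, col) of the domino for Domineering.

PV length from [../.X/.O/..]: 6 plies

[../.X/.O/..] X move#1: (0,0):+0/X./.X/.O/..*, (0,1):+0/.X/.X/.O/.., (1,0):+0/../XX/.O/.., (2,0):+0/../.X/XO/.., (3,0):+0/../.X/.O/X., (3,1):+0/../.X/.O/.X
[X./.X/.O/..] O move#2: (0,1):+0/XO/.X/.O/..*, (1,0):+0/X./OX/.O/.., (2,0):+0/X./.X/OO/.., (3,0):+0/X./.X/.O/O., (3,1):+0/X./.X/.O/.O
[XO/.X/.O/..] X move#3: (1,0):+0/XO/XX/.O/..*, (2,0):+0/XO/.X/XO/.., (3,0):+0/XO/.X/.O/X., (3,1):+0/XO/.X/.O/.X
[XO/XX/.O/..] O move#4: (2,0):+0/XO/XX/OO/..*, (3,0):-1/XO/XX/.O/O., (3,1):-1/XO/XX/.O/.O
[XO/XX/OO/..] X move#5: (3,0):+0/XO/XX/OO/X.*, (3,1):+0/XO/XX/OO/.X
[XO/XX/OO/X.] O move#6: (3,1):+0/XO/XX/OO/XO*
[XO/XX/OO/XO] end (terminal +0, X#7); searched ../.X/.O/.. to 6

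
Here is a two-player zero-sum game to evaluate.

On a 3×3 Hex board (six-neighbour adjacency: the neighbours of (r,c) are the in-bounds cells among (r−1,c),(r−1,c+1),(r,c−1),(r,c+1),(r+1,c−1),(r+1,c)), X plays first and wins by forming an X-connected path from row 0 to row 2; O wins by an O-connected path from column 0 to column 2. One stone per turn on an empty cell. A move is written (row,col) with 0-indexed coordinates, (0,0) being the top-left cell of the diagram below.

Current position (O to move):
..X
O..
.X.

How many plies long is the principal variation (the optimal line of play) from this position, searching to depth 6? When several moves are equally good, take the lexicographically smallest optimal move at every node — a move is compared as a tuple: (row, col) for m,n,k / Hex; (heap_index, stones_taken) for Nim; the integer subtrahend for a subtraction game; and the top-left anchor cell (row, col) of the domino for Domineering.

PV length from [..X/O../.X.]: 4 plies

p1 O@[..X/O../.X.]: (0,0)[O.X/O../.X.]-1* (0,1)[.OX/O../.X.]-1 (1,1)[..X/OO./.X.]-1 (1,2)[..X/O.O/.X.]-1 (2,0)[..X/O../OX.]-1 (2,2)[..X/O../.XO]-1
p2 X@[O.X/O../.X.]: (0,1)[OXX/O../.X.]+1* (1,1)[O.X/OX./.X.]+1 (1,2)[O.X/O.X/.X.]+1 (2,0)[O.X/O../XX.]+1 (2,2)[O.X/O../.XX]+1
p3 O@[OXX/O../.X.]: (1,1)[OXX/OO./.X.]-1* (1,2)[OXX/O.O/.X.]-1 (2,0)[OXX/O../OX.]-1 (2,2)[OXX/O../.XO]-1
p4 X@[OXX/OO./.X.]: (1,2)[OXX/OOX/.X.]+1* (2,0)[OXX/OO./XX.]-1 (2,2)[OXX/OO./.XX]-1
p5 O@[OXX/OOX/.X.] terminal -1; root [..X/O../.X.] d6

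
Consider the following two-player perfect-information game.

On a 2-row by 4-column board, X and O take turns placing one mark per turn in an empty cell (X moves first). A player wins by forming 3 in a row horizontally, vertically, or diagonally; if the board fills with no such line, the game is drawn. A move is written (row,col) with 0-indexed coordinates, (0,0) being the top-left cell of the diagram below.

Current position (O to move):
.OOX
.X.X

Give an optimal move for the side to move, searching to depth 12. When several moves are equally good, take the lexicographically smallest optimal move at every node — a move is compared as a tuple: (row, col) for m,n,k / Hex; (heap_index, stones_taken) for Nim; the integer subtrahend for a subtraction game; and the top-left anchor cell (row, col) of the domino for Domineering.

ply 1, O at .OOX/.X.X | (0,0)=+1→OOOX/.X.X*; (1,0)=-1→.OOX/OX.X; (1,2)=+0→.OOX/.XOX
ply 2: OOOX/.X.X is terminal -1 (X); from .OOX/.X.X depth 12

O's best at [.OOX/.X.X]: (0,0)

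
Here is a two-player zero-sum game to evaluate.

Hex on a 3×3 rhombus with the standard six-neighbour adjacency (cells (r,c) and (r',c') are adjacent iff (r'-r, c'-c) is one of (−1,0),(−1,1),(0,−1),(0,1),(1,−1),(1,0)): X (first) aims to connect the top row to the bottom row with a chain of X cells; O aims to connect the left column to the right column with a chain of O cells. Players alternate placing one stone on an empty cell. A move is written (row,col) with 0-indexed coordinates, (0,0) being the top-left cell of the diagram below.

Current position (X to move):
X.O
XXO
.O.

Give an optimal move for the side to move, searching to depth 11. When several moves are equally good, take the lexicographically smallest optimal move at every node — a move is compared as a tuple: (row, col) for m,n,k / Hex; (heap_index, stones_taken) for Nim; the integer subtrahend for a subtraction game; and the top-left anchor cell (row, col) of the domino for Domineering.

[X.O/XXO/.O.] X move#1: (0,1):-1/XXO/XXO/.O., (2,0):+1/X.O/XXO/XO.*, (2,2):-1/X.O/XXO/.OX
[X.O/XXO/XO.] end (terminal -1, O#2); searched X.O/XXO/.O. to 11

X's best at [X.O/XXO/.O.]: (2,0)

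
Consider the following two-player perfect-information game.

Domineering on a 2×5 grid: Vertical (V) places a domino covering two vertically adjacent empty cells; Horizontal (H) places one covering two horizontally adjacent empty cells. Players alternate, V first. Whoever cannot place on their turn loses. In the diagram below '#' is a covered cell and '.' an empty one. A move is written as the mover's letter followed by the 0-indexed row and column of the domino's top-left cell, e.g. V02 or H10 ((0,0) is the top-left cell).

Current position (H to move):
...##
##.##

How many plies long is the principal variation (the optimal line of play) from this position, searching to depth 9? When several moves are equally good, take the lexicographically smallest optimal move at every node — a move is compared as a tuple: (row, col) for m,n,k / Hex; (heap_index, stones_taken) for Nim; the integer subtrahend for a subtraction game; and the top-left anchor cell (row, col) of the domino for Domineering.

[...##/##.##] H move#1: H00:-1/##.##/##.##, H01:+1/.####/##.##*
[.####/##.##] end (terminal -1, V#2); searched ...##/##.## to 9

PV length from [...##/##.##]: 1 ply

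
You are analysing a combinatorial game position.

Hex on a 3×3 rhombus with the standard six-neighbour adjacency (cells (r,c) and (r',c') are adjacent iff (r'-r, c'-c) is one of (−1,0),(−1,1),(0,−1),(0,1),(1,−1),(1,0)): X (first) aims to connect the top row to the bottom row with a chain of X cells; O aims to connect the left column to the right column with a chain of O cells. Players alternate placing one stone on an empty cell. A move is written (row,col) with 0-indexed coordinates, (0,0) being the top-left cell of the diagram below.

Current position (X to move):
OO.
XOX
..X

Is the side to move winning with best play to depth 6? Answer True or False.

X winning at [OO./XOX/..X]: True

ply 1, X at OO./XOX/..X | (0,2)=+1→OOX/XOX/..X*; (2,0)=-1→OO./XOX/X.X; (2,1)=-1→OO./XOX/.XX
ply 2: OOX/XOX/..X is terminal -1 (O); from OO./XOX/..X depth 6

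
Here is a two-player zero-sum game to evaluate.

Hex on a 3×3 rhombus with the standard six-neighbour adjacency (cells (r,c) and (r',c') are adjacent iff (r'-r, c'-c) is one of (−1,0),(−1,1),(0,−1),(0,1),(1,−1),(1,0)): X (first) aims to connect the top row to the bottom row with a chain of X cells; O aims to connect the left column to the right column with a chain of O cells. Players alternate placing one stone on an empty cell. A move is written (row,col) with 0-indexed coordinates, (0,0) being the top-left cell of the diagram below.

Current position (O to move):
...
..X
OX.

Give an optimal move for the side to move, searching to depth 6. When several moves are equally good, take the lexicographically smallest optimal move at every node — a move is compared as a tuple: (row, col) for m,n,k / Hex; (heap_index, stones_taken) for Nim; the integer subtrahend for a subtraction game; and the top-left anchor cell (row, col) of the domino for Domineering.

[.../..X/OX.] O move#1: (0,0):-1/O../..X/OX., (0,1):-1/.O./..X/OX., (0,2):+1/..O/..X/OX.*, (1,0):-1/.../O.X/OX., (1,1):-1/.../.OX/OX., (2,2):-1/.../..X/OXO
[..O/..X/OX.] X move#2: (0,0):-1/X.O/..X/OX.*, (0,1):-1/.XO/..X/OX., (1,0):-1/..O/X.X/OX., (1,1):-1/..O/.XX/OX., (2,2):-1/..O/..X/OXX
[X.O/..X/OX.] O move#3: (0,1):+1/XOO/..X/OX.*, (1,0):+1/X.O/O.X/OX., (1,1):+1/X.O/.OX/OX., (2,2):-1/X.O/..X/OXO
[XOO/..X/OX.] X move#4: (1,0):-1/XOO/X.X/OX.*, (1,1):-1/XOO/.XX/OX., (2,2):-1/XOO/..X/OXX
[XOO/X.X/OX.] O move#5: (1,1):+1/XOO/XOX/OX.*, (2,2):-1/XOO/X.X/OXO
[XOO/XOX/OX.] end (terminal -1, X#6); searched .../..X/OX. to 6

O's best at [.../..X/OX.]: (0,2)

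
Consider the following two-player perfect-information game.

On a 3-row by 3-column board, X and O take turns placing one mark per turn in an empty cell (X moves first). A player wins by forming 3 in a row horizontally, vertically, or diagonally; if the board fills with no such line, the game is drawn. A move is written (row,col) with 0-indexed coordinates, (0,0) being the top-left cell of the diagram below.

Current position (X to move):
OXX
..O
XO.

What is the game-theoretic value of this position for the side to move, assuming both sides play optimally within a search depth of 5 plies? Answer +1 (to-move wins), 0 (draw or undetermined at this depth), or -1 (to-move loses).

ply 1, X at OXX/..O/XO. | (1,0)=+0→OXX/X.O/XO.; (1,1)=+1→OXX/.XO/XO.*; (2,2)=+0→OXX/..O/XOX
ply 2: OXX/.XO/XO. is terminal -1 (O); from OXX/..O/XO. depth 5

value(OXX/..O/XO., X) = +1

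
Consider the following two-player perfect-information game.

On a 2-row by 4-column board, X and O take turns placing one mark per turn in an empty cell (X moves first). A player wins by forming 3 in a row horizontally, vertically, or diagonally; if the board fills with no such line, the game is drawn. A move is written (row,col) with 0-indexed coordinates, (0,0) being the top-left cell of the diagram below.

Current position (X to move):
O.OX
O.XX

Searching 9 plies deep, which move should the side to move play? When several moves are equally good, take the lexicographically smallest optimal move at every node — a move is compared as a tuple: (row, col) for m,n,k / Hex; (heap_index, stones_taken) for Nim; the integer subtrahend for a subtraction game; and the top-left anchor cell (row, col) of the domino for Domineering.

p1 X@[O.OX/O.XX]: (0,1)[OXOX/O.XX]+0 (1,1)[O.OX/OXXX]+1*
p2 O@[O.OX/OXXX] terminal -1; root [O.OX/O.XX] d9

X's best at [O.OX/O.XX]: (1,1)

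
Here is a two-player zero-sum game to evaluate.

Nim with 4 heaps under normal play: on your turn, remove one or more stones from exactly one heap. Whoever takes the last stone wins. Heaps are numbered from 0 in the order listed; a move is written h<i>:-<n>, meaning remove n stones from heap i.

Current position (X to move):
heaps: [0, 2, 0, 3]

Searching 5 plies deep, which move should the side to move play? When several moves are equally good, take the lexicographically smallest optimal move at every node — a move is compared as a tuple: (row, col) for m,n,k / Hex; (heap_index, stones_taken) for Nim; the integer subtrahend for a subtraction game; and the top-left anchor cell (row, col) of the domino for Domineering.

X's best at [(0,2,0,3)]: h3:-1

[(0,2,0,3)] X move#1: h1:-1:-1/(0,1,0,3), h1:-2:-1/(0,0,0,3), h3:-1:+1/(0,2,0,2)*, h3:-2:-1/(0,2,0,1), h3:-3:-1/(0,2,0,0)
[(0,2,0,2)] O move#2: h1:-1:-1/(0,1,0,2)*, h1:-2:-1/(0,0,0,2), h3:-1:-1/(0,2,0,1), h3:-2:-1/(0,2,0,0)
[(0,1,0,2)] X move#3: h1:-1:-1/(0,0,0,2), h3:-1:+1/(0,1,0,1)*, h3:-2:-1/(0,1,0,0)
[(0,1,0,1)] O move#4: h1:-1:-1/(0,0,0,1)*, h3:-1:-1/(0,1,0,0)
[(0,0,0,1)] X move#5: h3:-1:+1/(0,0,0,0)*
[(0,0,0,0)] end (terminal -1, O#6); searched (0,2,0,3) to 5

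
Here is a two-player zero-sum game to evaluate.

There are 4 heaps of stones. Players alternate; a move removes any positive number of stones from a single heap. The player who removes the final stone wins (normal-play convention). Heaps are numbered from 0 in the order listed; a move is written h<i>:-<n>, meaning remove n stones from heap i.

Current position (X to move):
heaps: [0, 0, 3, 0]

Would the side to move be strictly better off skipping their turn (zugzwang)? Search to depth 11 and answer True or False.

zugzwang((0,0,3,0), X) = False

ply 1, X at (0,0,3,0) | h2:-1=-1→(0,0,2,0); h2:-2=-1→(0,0,1,0); h2:-3=+1→(0,0,0,0)*
ply 2: (0,0,0,0) is terminal -1 (O); from (0,0,3,0) depth 11
suppose X passes — search the same position with O to move:
pass> ply 1, O at (0,0,3,0) | h2:-1=-1→(0,0,2,0); h2:-2=-1→(0,0,1,0); h2:-3=+1→(0,0,0,0)*
pass> ply 2: (0,0,0,0) is terminal -1 (X); from (0,0,3,0) depth 11
for X: play +1, pass -1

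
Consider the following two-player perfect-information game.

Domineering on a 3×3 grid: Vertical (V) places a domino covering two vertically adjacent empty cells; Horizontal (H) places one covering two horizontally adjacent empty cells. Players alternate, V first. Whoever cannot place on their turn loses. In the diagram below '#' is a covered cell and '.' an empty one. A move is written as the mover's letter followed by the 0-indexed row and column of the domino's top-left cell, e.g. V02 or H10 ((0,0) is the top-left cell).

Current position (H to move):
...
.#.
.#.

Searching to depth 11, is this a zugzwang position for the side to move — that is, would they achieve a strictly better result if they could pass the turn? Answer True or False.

zugzwang(.../.#./.#., H) = False

p1 H@[.../.#./.#.]: H00[##./.#./.#.]-1* H01[.##/.#./.#.]-1
p2 V@[##./.#./.#.]: V02[###/.##/.#.]+1* V10[##./##./##.]+1 V12[##./.##/.##]+1
p3 H@[###/.##/.#.] terminal -1; root [.../.#./.#.] d11
if H skipped the turn, V would face:
~ p1 V@[.../.#./.#.]: V00[#../##./.#.]+1* V02[..#/.##/.#.]+1 V10[.../##./##.]+1 V12[.../.##/.##]+1
~ p2 H@[#../##./.#.]: H01[###/##./.#.]-1*
~ p3 V@[###/##./.#.]: V12[###/###/.##]+1*
~ p4 H@[###/###/.##] terminal -1; root [.../.#./.#.] d11
compare (H): move=-1 vs pass=-1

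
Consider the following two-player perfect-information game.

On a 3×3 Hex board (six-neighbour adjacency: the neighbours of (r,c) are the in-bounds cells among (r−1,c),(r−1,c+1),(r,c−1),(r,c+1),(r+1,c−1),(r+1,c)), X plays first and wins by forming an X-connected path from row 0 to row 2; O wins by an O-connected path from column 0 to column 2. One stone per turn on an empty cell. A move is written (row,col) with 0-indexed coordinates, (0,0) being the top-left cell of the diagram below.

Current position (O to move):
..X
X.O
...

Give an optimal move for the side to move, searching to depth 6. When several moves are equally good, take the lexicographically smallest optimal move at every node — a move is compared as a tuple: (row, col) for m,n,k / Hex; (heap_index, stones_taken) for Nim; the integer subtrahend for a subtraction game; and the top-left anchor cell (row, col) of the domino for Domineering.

O's best at [..X/X.O/...]: (2,0)

[..X/X.O/...] O move#1: (0,0):-1/O.X/X.O/..., (0,1):-1/.OX/X.O/..., (1,1):-1/..X/XOO/..., (2,0):+1/..X/X.O/O..*, (2,1):-1/..X/X.O/.O., (2,2):-1/..X/X.O/..O
[..X/X.O/O..] X move#2: (0,0):-1/X.X/X.O/O..*, (0,1):-1/.XX/X.O/O.., (1,1):-1/..X/XXO/O.., (2,1):-1/..X/X.O/OX., (2,2):-1/..X/X.O/O.X
[X.X/X.O/O..] O move#3: (0,1):+1/XOX/X.O/O..*, (1,1):+1/X.X/XOO/O.., (2,1):+1/X.X/X.O/OO., (2,2):+1/X.X/X.O/O.O
[XOX/X.O/O..] X move#4: (1,1):-1/XOX/XXO/O..*, (2,1):-1/XOX/X.O/OX., (2,2):-1/XOX/X.O/O.X
[XOX/XXO/O..] O move#5: (2,1):+1/XOX/XXO/OO.*, (2,2):-1/XOX/XXO/O.O
[XOX/XXO/OO.] end (terminal -1, X#6); searched ..X/X.O/... to 6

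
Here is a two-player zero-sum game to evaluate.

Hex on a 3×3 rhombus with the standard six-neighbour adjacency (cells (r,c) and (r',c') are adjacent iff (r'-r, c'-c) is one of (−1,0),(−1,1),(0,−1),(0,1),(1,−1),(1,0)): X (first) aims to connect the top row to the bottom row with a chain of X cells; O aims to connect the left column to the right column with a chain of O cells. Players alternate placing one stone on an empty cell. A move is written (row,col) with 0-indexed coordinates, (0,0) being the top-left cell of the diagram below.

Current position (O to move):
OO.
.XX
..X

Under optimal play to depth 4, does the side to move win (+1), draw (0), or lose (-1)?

value(OO./.XX/..X, O) = +1

p1 O@[OO./.XX/..X]: (0,2)[OOO/.XX/..X]+1* (1,0)[OO./OXX/..X]-1 (2,0)[OO./.XX/O.X]-1 (2,1)[OO./.XX/.OX]-1
p2 X@[OOO/.XX/..X] terminal -1; root [OO./.XX/..X] d4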